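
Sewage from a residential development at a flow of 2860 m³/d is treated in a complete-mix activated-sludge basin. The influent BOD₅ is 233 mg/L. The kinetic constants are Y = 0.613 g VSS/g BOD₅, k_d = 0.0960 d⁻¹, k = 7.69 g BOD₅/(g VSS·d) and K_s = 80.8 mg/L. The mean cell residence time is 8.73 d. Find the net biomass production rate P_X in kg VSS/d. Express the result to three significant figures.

P_X ≈ 219 kg VSS/d

From the Monod/SRT balance for a CMAS, S = K_s·(1+k_d θ_c)/[θ_c·(Y k − k_d) − 1] = 80.8 × (1 + 0.0960 × 8.73) / [8.73 × (0.613 × 7.69 − 0.0960) − 1] = 148.5 / 39.31 = 3.778 mg/L.
Observed yield with endogenous decay: Y_obs = Y / (1 + k_d·θ_c) = 0.613 / (1 + 0.0960 × 8.73) = 0.613 / 1.838 = 0.3335 g VSS/g BOD₅.
Q·(S₀ − S) = 2860 × (233 − 3.78) × 10⁻³ = 655.6 kg/d removed.
Biomass produced: P_X = Y_obs·Q·ΔS = 0.3335 × 655.6 ≈ 218.6 kg VSS/d.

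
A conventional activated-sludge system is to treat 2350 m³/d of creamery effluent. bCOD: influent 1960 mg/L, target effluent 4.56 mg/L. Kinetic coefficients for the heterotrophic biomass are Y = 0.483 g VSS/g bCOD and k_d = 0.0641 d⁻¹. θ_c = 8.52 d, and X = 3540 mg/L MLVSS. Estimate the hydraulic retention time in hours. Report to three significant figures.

τ ≈ 35.3 h

Rearranging the biomass balance for a CMAS with decay, V = Y·Q·ΔS·θ_c / [X·(1+k_d θ_c)] = 0.483 × 2350 × (1960 − 4.56) × 8.52 / [3540 × (1 + 0.0641 × 8.52)] = 1.89×10^7 / 5473 = 3455 m³.
Hydraulic retention time τ = V/Q = 3455 / 2350 = 1.470 d = 35.29 h.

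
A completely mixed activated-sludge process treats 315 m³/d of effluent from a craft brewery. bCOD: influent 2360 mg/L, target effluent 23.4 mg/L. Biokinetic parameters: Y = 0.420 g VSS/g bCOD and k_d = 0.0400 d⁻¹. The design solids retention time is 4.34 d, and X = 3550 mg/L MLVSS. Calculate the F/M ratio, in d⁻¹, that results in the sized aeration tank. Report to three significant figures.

Steady-state biomass mass balance: V·X·(1 + k_d·θ_c) = Y·Q·(S₀ − S)·θ_c, so V = 0.420 × 315 × (2360 − 23.4) × 4.34 / [3550 × (1 + 0.0400 × 4.34)] = 1.34×10^6 / 4166 = 322.0 m³.
F/M = Q·S₀ / (V·X) = 315 × 2360 / (322.0 × 3550) = 0.6503 g bCOD·(g VSS·d)⁻¹.

F/M ≈ 0.650 d⁻¹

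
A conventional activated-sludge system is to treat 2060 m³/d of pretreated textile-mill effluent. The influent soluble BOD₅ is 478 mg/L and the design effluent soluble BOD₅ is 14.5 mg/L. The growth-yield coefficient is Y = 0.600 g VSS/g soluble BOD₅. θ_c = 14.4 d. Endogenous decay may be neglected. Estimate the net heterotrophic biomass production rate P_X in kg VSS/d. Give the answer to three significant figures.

With endogenous decay neglected, the observed yield equals the true yield: Y_obs = Y = 0.600 g VSS/g soluble BOD₅.
Substrate removed = Q·(S₀ − S) = 2060 m³/d × (478 − 14.5) g/m³ = 9.55×10^5 g/d = 954.8 kg/d.
Biomass produced: P_X = Y_obs·Q·ΔS = 0.6000 × 954.8 ≈ 572.9 kg VSS/d.

P_X ≈ 573 kg VSS/d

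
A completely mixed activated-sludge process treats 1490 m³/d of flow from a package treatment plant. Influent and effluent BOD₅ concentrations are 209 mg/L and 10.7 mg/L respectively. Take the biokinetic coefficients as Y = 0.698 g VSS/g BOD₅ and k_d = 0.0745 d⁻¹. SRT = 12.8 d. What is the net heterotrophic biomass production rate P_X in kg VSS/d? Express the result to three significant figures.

P_X ≈ 106 kg VSS/d

Observed yield with endogenous decay: Y_obs = Y / (1 + k_d·θ_c) = 0.698 / (1 + 0.0745 × 12.8) = 0.698 / 1.954 = 0.3573 g VSS/g BOD₅.
Substrate removed = Q·(S₀ − S) = 1490 m³/d × (209 − 10.7) g/m³ = 2.95×10^5 g/d = 295.5 kg/d.
So the net sludge growth is P_X = 0.3573 × 295.5 = 105.6 kg VSS/d.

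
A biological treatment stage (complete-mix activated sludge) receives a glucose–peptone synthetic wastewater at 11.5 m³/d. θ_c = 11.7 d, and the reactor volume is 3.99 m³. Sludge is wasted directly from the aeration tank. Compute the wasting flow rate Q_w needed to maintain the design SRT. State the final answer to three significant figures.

Wasting from the aeration tank: Q_w = V / θ_c = 3.990 / 11.7 = 0.3410 m³/d.

Q_w ≈ 0.341 m³/d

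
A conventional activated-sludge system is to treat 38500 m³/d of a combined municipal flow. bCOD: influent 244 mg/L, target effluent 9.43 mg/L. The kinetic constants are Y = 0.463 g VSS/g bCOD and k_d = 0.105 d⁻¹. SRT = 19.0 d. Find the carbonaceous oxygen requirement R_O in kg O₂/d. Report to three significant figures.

Observed yield with endogenous decay: Y_obs = Y / (1 + k_d·θ_c) = 0.463 / (1 + 0.105 × 19.0) = 0.463 / 2.995 = 0.1546 g VSS/g bCOD.
ΔS = 244 − 9.43 = 234.6 mg/L, so the substrate removal rate is 38500 × 234.6/1000 = 9031 kg bCOD/d.
P_X = Y_obs·Q·(S₀ − S) = 0.1546 × 9031 = 1396 kg VSS/d.
R_O = Q·ΔS − 1.42 P_X = 9031 − 1982 = 7048 kg O₂/d.

R_O ≈ 7050 kg O₂/d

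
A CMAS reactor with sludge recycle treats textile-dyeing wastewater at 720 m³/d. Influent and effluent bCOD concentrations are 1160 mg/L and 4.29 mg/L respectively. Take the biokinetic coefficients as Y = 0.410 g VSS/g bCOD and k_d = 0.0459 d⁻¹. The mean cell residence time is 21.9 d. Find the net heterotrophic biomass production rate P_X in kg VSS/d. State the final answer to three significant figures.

P_X ≈ 170 kg VSS/d

Correct the yield for decay: Y_obs = Y/(1 + k_d θ_c) = 0.410 / (1 + 0.0459 × 21.9) = 0.410 / 2.005 = 0.2045.
Q·(S₀ − S) = 720 × (1160 − 4.29) × 10⁻³ = 832.1 kg/d removed.
So the net sludge growth is P_X = 0.2045 × 832.1 = 170.1 kg VSS/d.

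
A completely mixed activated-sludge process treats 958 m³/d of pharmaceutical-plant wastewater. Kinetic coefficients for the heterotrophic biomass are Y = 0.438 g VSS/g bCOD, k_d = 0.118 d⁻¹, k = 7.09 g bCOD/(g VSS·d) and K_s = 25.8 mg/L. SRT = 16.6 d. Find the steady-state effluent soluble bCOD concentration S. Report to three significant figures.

S ≈ 1.57 mg/L

From the Monod/SRT balance for a CMAS, S = K_s·(1+k_d θ_c)/[θ_c·(Y k − k_d) − 1] = 25.8 × (1 + 0.118 × 16.6) / [16.6 × (0.438 × 7.09 − 0.118) − 1] = 76.34 / 48.59 = 1.571 mg/L.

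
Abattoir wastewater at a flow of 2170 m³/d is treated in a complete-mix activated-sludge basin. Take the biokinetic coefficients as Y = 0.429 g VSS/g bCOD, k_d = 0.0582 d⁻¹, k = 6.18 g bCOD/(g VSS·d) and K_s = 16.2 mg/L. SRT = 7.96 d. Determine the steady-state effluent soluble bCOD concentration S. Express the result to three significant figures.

S ≈ 1.21 mg/L

For a completely mixed reactor with recycle the Lawrence–McCarty relation gives S = K_s·(1 + k_d·θ_c) / [θ_c·(Y·k − k_d) − 1] = 16.2 × (1 + 0.0582 × 7.96) / [7.96 × (0.429 × 6.18 − 0.0582) − 1] = 23.71 / 19.64 = 1.207 mg/L.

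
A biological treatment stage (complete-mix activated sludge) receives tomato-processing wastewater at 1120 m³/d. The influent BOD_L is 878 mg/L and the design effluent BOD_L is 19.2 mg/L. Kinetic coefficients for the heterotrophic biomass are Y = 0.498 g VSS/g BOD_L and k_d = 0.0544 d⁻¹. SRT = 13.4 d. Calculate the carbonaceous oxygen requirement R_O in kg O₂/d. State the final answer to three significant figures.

Correct the yield for decay: Y_obs = Y/(1 + k_d θ_c) = 0.498 / (1 + 0.0544 × 13.4) = 0.498 / 1.729 = 0.2880.
ΔS = 878 − 19.2 = 858.8 mg/L, so the substrate removal rate is 1120 × 858.8/1000 = 961.9 kg BOD_L/d.
Net sludge production P_X = 0.2880 × 961.9 = 277.0 kg VSS/d.
Carbonaceous O₂ demand = substrate oxidised − cell-mass equivalent = 961.9 − 1.42 × 277.0 = 568.4 kg O₂/d.

R_O ≈ 568 kg O₂/d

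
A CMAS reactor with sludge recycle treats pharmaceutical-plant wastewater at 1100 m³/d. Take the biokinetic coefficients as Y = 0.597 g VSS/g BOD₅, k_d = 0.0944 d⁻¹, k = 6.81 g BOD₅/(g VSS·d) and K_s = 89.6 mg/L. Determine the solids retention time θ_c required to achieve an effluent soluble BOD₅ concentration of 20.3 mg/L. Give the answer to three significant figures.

θ_c ≈ 1.52 d

Specific growth rate at S = 20.3 mg/L: μ = YkS/(K_s+S) = 0.597·6.81·20.3/(89.6+20.3) = 0.7510 d⁻¹.
θ_c = 1/(μ − k_d) = 1/(0.7510 − 0.0944) = 1/0.6566 = 1.523 d.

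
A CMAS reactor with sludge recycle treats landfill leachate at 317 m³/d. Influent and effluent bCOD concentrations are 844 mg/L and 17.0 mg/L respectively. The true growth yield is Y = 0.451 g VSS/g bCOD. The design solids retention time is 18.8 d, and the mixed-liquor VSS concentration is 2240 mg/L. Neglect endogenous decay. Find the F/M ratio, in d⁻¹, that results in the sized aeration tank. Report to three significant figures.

F/M ≈ 0.120 d⁻¹

V·X = Y·Q·ΔS·θ_c gives V = 0.451 × 317 × (844 − 17.0) × 18.8 / 2240 = 992.3 m³.
Food-to-microorganism ratio F/M = Q S₀ / (V X) = 317 × 844 / (992.3 × 2240) = 0.1204 d⁻¹.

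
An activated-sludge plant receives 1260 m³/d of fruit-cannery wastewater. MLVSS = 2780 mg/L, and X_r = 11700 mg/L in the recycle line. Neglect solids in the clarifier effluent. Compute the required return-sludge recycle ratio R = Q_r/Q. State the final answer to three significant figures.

R ≈ 0.312

R = Q_r/Q = X/(X_r − X) = 2780 / (11700 − 2780) = 0.3117.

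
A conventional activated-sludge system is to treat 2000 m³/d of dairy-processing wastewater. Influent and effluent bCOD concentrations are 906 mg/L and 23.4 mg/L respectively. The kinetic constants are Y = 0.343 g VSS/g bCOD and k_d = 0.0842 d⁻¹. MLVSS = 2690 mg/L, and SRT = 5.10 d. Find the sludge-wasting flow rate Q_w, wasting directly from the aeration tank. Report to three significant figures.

From the SRT design equation V = Y Q (S₀−S) θ_c / [X (1 + k_d θ_c)] = 0.343 × 2000 × (906 − 23.4) × 5.10 / [2690 × (1 + 0.0842 × 5.10)] = 3.09×10^6 / 3845 = 803.1 m³.
For wasting at MLVSS concentration, Q_w = V/θ_c = 803.1/5.10 = 157.5 m³/d.

Q_w ≈ 157 m³/d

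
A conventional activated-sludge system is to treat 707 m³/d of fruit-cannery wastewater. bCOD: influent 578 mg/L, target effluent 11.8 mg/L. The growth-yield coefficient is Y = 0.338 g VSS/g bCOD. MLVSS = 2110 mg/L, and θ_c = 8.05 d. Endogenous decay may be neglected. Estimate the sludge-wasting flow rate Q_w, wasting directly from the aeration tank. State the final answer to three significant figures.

Q_w ≈ 64.1 m³/d

V·X = Y·Q·ΔS·θ_c gives V = 0.338 × 707 × (578 − 11.8) × 8.05 / 2110 = 516.2 m³.
Wasting from the aeration tank: Q_w = V / θ_c = 516.2 / 8.05 = 64.12 m³/d.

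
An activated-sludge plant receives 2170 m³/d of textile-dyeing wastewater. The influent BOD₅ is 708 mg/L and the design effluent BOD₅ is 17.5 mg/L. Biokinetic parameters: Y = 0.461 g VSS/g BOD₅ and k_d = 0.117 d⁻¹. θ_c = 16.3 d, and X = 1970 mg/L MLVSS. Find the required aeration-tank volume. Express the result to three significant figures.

Rearranging the biomass balance for a CMAS with decay, V = Y·Q·ΔS·θ_c / [X·(1+k_d θ_c)] = 0.461 × 2170 × (708 − 17.5) × 16.3 / [1970 × (1 + 0.117 × 16.3)] = 1.13×10^7 / 5727 = 1966 m³.

V ≈ 1970 m³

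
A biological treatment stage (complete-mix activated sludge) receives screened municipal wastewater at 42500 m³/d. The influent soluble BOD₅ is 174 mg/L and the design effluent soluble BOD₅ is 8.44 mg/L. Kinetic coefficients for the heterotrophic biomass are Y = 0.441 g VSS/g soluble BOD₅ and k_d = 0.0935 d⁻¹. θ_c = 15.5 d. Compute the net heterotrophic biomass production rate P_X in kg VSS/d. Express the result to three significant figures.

The observed yield is Y_obs = Y/(1 + k_d·θ_c) = 0.441 / (1 + 0.0935 × 15.5) = 0.441 / 2.449 = 0.1801 g VSS per g soluble BOD₅ removed.
Mass of soluble BOD₅ removed per day: Q(S₀ − S) = 42500 × 165.6 g/m³ = 7036 kg/d.
P_X = Y_obs · Q(S₀ − S) = 0.1801 × 7036 = 1267 kg VSS/d.

P_X ≈ 1270 kg VSS/d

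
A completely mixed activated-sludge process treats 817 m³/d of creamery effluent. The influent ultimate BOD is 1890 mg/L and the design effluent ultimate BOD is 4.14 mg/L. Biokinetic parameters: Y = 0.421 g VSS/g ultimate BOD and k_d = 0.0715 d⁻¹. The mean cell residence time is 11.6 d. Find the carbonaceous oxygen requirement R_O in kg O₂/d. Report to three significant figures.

R_O ≈ 1040 kg O₂/d

Y_obs = Y / (1 + k_d θ_c) = 0.421 / (1 + 0.0715 × 11.6) = 0.421 / 1.829 = 0.2301.
ΔS = 1890 − 4.14 = 1886 mg/L, so the substrate removal rate is 817 × 1886/1000 = 1541 kg ultimate BOD/d.
P_X = Y_obs·Q·(S₀ − S) = 0.2301 × 1541 = 354.6 kg VSS/d.
R_O = Q·(S₀ − S) − 1.42·P_X = 1541 − 1.42 × 354.6 = 1037 kg O₂/d.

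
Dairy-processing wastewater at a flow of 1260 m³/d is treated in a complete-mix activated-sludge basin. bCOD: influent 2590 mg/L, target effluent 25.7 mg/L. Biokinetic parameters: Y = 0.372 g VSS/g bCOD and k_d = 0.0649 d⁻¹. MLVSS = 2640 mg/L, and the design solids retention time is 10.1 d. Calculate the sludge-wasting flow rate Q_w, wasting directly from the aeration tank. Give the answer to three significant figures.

Rearranging the biomass balance for a CMAS with decay, V = Y·Q·ΔS·θ_c / [X·(1+k_d θ_c)] = 0.372 × 1260 × (2590 − 25.7) × 10.1 / [2640 × (1 + 0.0649 × 10.1)] = 1.21×10^7 / 4370 = 2778 m³.
For wasting at MLVSS concentration, Q_w = V/θ_c = 2778/10.1 = 275.0 m³/d.

Q_w ≈ 275 m³/d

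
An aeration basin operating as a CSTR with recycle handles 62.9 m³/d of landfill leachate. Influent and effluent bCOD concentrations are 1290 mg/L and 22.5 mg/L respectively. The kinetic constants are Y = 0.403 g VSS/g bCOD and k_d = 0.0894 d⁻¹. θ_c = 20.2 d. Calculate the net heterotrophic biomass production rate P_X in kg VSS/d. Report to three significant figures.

P_X ≈ 11.5 kg VSS/d

Observed yield with endogenous decay: Y_obs = Y / (1 + k_d·θ_c) = 0.403 / (1 + 0.0894 × 20.2) = 0.403 / 2.806 = 0.1436 g VSS/g bCOD.
Substrate removed = Q·(S₀ − S) = 62.9 m³/d × (1290 − 22.5) g/m³ = 7.97×10^4 g/d = 79.73 kg/d.
So the net sludge growth is P_X = 0.1436 × 79.73 = 11.45 kg VSS/d.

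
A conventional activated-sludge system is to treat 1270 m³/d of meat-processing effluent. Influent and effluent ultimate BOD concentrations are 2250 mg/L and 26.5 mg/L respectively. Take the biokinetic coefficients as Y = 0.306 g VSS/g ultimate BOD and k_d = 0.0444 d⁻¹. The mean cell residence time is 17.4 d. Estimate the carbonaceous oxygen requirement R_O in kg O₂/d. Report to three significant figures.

Observed yield with endogenous decay: Y_obs = Y / (1 + k_d·θ_c) = 0.306 / (1 + 0.0444 × 17.4) = 0.306 / 1.773 = 0.1726 g VSS/g ultimate BOD.
Substrate removed = Q·(S₀ − S) = 1270 m³/d × (2250 − 26.5) g/m³ = 2.82×10^6 g/d = 2824 kg/d.
Net sludge production P_X = 0.1726 × 2824 = 487.5 kg VSS/d.
Carbonaceous O₂ demand = substrate oxidised − cell-mass equivalent = 2824 − 1.42 × 487.5 = 2132 kg O₂/d.

R_O ≈ 2130 kg O₂/d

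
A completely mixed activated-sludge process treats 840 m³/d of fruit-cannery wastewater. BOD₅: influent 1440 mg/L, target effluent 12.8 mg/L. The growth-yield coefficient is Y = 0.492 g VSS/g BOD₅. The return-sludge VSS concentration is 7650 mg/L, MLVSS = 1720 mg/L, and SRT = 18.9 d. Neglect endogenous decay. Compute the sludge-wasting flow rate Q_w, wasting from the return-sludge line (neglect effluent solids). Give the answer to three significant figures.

Biomass mass balance (decay neglected): V·X = Y·Q·(S₀ − S)·θ_c, so V = 0.492 × 840 × (1440 − 12.8) × 18.9 / 1720 = 6481 m³.
Q_w = (V·X)/(θ_c X_r) = 6481 × 1720 / (18.9 × 7650) = 77.10 m³/d.

Q_w ≈ 77.1 m³/d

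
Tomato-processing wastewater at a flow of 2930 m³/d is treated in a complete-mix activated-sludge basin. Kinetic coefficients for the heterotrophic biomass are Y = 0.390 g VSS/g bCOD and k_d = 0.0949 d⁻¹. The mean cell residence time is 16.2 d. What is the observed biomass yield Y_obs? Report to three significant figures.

Y_obs ≈ 0.154 g VSS/g bCOD

Correct the yield for decay: Y_obs = Y/(1 + k_d θ_c) = 0.390 / (1 + 0.0949 × 16.2) = 0.390 / 2.537 = 0.1537.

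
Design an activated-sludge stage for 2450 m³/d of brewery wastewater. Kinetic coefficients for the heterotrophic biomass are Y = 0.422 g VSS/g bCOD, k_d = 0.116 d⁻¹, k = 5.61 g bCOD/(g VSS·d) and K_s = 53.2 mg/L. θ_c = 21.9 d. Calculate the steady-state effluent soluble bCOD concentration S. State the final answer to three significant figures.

S ≈ 3.90 mg/L

From the Monod/SRT balance for a CMAS, S = K_s·(1+k_d θ_c)/[θ_c·(Y k − k_d) − 1] = 53.2 × (1 + 0.116 × 21.9) / [21.9 × (0.422 × 5.61 − 0.116) − 1] = 188.3 / 48.31 = 3.899 mg/L.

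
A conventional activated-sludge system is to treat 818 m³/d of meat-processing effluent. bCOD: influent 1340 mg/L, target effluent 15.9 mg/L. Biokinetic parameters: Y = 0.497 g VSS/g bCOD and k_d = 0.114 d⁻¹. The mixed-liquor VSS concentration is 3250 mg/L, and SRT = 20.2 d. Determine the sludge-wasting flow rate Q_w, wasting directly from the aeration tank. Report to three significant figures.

Steady-state biomass mass balance: V·X·(1 + k_d·θ_c) = Y·Q·(S₀ − S)·θ_c, so V = 0.497 × 818 × (1340 − 15.9) × 20.2 / [3250 × (1 + 0.114 × 20.2)] = 1.09×10^7 / 10734 = 1013 m³.
Wasting from the aeration tank: Q_w = V / θ_c = 1013 / 20.2 = 50.15 m³/d.

Q_w ≈ 50.1 m³/d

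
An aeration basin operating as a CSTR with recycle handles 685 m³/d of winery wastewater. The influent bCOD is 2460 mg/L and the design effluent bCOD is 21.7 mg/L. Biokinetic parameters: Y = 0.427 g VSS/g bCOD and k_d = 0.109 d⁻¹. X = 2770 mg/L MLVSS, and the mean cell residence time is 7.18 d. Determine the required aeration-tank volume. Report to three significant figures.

V ≈ 1040 m³

Rearranging the biomass balance for a CMAS with decay, V = Y·Q·ΔS·θ_c / [X·(1+k_d θ_c)] = 0.427 × 685 × (2460 − 21.7) × 7.18 / [2770 × (1 + 0.109 × 7.18)] = 5.12×10^6 / 4938 = 1037 m³.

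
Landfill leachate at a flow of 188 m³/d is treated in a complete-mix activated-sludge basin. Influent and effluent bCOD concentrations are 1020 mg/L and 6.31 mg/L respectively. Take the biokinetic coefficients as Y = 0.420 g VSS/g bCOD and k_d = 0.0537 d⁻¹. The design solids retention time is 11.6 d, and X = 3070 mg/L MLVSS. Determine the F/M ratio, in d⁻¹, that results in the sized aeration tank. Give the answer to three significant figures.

F/M ≈ 0.335 d⁻¹

Steady-state biomass mass balance: V·X·(1 + k_d·θ_c) = Y·Q·(S₀ − S)·θ_c, so V = 0.420 × 188 × (1020 − 6.31) × 11.6 / [3070 × (1 + 0.0537 × 11.6)] = 9.28×10^5 / 4982 = 186.4 m³.
Food-to-microorganism ratio F/M = Q S₀ / (V X) = 188 × 1020 / (186.4 × 3070) = 0.3352 d⁻¹.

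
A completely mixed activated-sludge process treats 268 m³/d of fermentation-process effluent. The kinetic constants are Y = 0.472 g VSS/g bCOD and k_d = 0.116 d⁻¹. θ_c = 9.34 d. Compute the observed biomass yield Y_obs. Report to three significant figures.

Y_obs ≈ 0.227 g VSS/g bCOD

The observed yield is Y_obs = Y/(1 + k_d·θ_c) = 0.472 / (1 + 0.116 × 9.34) = 0.472 / 2.083 = 0.2265 g VSS per g bCOD removed.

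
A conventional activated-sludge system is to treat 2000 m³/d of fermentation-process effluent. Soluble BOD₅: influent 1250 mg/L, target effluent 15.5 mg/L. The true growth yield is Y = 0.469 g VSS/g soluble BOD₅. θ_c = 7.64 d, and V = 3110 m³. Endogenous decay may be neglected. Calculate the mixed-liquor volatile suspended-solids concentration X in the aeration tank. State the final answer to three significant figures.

X ≈ 2840 mg/L

From V·X = Y·Q·(S₀ − S)·θ_c (decay neglected): X = 0.469 × 2000 × (1250 − 15.5) × 7.64 / 3110 = 2845 mg/L.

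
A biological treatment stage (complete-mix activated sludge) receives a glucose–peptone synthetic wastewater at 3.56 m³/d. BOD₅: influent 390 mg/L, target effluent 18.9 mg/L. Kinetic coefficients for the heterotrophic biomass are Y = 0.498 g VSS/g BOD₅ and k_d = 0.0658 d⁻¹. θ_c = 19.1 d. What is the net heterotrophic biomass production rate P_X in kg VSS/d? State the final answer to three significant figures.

The observed yield is Y_obs = Y/(1 + k_d·θ_c) = 0.498 / (1 + 0.0658 × 19.1) = 0.498 / 2.257 = 0.2207 g VSS per g BOD₅ removed.
Q·(S₀ − S) = 3.56 × (390 − 18.9) × 10⁻³ = 1.321 kg/d removed.
So the net sludge growth is P_X = 0.2207 × 1.321 = 0.2915 kg VSS/d.

P_X ≈ 0.292 kg VSS/d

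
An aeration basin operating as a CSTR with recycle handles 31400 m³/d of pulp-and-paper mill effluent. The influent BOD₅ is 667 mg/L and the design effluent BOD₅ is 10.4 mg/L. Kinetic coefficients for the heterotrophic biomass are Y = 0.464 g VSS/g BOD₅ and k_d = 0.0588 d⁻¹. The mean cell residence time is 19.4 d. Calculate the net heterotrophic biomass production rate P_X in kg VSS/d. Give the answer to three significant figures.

P_X ≈ 4470 kg VSS/d

Y_obs = Y / (1 + k_d θ_c) = 0.464 / (1 + 0.0588 × 19.4) = 0.464 / 2.141 = 0.2167.
Substrate removed = Q·(S₀ − S) = 31400 m³/d × (667 − 10.4) g/m³ = 2.06×10^7 g/d = 20617 kg/d.
P_X = Y_obs · Q(S₀ − S) = 0.2167 × 20617 = 4469 kg VSS/d.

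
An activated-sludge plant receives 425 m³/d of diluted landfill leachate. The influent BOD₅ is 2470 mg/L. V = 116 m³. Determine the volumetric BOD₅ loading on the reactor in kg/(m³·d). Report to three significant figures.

Applied BOD₅ load per unit volume = Q·S₀/V = (425 × 2470/1000)/116.0 = 9.050 kg BOD₅·m⁻³·d⁻¹.

L_v ≈ 9.05 kg BOD₅/(m³·d)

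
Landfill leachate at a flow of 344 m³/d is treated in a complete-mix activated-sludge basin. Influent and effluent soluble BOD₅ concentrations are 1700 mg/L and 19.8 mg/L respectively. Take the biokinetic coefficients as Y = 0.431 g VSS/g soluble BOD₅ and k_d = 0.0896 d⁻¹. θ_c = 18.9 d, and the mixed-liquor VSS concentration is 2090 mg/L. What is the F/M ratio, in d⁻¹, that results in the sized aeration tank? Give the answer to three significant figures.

F/M ≈ 0.335 d⁻¹

Steady-state biomass mass balance: V·X·(1 + k_d·θ_c) = Y·Q·(S₀ − S)·θ_c, so V = 0.431 × 344 × (1700 − 19.8) × 18.9 / [2090 × (1 + 0.0896 × 18.9)] = 4.71×10^6 / 5629 = 836.4 m³.
Food-to-microorganism ratio F/M = Q S₀ / (V X) = 344 × 1700 / (836.4 × 2090) = 0.3345 d⁻¹.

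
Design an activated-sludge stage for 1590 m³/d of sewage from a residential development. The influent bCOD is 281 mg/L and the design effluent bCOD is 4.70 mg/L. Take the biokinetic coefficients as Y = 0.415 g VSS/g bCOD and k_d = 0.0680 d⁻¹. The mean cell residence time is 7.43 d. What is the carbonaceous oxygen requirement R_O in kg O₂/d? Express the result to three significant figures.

R_O ≈ 267 kg O₂/d

Y_obs = Y / (1 + k_d θ_c) = 0.415 / (1 + 0.0680 × 7.43) = 0.415 / 1.505 = 0.2757.
Mass of bCOD removed per day: Q(S₀ − S) = 1590 × 276.3 g/m³ = 439.3 kg/d.
Net sludge production P_X = 0.2757 × 439.3 = 121.1 kg VSS/d.
R_O = Q·(S₀ − S) − 1.42·P_X = 439.3 − 1.42 × 121.1 = 267.3 kg O₂/d.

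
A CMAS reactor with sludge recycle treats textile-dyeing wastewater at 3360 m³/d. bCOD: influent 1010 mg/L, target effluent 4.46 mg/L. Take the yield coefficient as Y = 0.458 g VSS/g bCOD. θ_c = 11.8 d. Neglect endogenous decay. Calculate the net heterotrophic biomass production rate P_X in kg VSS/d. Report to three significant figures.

P_X ≈ 1550 kg VSS/d

No decay correction is needed, so Y_obs = Y = 0.458.
Q·(S₀ − S) = 3360 × (1010 − 4.46) × 10⁻³ = 3379 kg/d removed.
P_X = Y_obs · Q(S₀ − S) = 0.4580 × 3379 = 1547 kg VSS/d.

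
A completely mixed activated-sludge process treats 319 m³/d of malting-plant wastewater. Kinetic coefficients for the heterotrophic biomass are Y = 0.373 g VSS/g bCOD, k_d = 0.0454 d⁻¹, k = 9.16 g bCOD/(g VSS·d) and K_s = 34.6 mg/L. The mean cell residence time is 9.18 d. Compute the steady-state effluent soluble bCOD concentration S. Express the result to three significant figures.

S ≈ 1.64 mg/L

Effluent substrate depends only on kinetics and SRT: S = K_s(1 + k_d θ_c) / [θ_c(Yk − k_d) − 1] = 34.6 × (1 + 0.0454 × 9.18) / [9.18 × (0.373 × 9.16 − 0.0454) − 1] = 49.02 / 29.95 = 1.637 mg/L.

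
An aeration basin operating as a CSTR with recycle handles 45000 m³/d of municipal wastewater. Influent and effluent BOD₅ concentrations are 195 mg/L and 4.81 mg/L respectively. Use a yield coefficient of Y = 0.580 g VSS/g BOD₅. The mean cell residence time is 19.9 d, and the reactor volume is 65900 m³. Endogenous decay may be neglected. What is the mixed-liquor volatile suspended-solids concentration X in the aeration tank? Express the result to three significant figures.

Without decay, X = Y Q (S₀−S) θ_c / V = 0.580 × 45000 × (195 − 4.81) × 19.9 / 65900 = 1499 mg/L.

X ≈ 1500 mg/L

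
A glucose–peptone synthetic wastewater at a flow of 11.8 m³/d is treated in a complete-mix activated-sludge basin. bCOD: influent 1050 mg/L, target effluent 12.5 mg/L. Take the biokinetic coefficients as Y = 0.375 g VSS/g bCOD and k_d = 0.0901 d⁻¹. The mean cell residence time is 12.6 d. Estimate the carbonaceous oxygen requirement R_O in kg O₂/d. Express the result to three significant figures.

R_O ≈ 9.19 kg O₂/d

Correct the yield for decay: Y_obs = Y/(1 + k_d θ_c) = 0.375 / (1 + 0.0901 × 12.6) = 0.375 / 2.135 = 0.1756.
Mass of bCOD removed per day: Q(S₀ − S) = 11.8 × 1038 g/m³ = 12.24 kg/d.
P_X = Y_obs·Q·(S₀ − S) = 0.1756 × 12.24 = 2.150 kg VSS/d.
R_O = Q·(S₀ − S) − 1.42·P_X = 12.24 − 1.42 × 2.150 = 9.189 kg O₂/d.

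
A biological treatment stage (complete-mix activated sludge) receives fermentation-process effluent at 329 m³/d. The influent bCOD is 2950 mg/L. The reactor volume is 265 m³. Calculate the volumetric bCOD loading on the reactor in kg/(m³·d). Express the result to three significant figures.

L_v ≈ 3.66 kg bCOD/(m³·d)

L_v = Q S₀ / V = 329 × 2950 × 10⁻³ / 265.0 = 3.662 kg/(m³·d).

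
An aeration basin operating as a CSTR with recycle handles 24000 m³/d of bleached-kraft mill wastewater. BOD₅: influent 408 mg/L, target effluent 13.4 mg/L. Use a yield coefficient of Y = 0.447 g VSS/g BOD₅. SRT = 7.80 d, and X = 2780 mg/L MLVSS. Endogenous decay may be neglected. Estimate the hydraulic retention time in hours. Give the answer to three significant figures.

τ ≈ 11.9 h

V·X = Y·Q·ΔS·θ_c gives V = 0.447 × 24000 × (408 − 13.4) × 7.80 / 2780 = 11878 m³.
Hydraulic retention time τ = V/Q = 11878 / 24000 = 0.4949 d = 11.88 h.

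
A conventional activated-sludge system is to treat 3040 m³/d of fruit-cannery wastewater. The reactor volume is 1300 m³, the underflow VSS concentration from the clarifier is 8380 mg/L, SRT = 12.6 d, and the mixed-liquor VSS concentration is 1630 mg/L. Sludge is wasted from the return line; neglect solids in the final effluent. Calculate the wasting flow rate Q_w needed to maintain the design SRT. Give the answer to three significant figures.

Q_w ≈ 20.1 m³/d

θ_c = V·X/(Q_w·X_r) when wasting from the recycle, so Q_w = V·X/(θ_c·X_r) = 1300 × 1630 / (12.6 × 8380) = 20.07 m³/d.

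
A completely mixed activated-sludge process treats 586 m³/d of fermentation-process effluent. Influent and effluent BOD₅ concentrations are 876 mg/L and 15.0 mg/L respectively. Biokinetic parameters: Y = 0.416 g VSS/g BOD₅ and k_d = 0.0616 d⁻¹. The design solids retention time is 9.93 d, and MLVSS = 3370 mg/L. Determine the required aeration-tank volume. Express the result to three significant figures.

Rearranging the biomass balance for a CMAS with decay, V = Y·Q·ΔS·θ_c / [X·(1+k_d θ_c)] = 0.416 × 586 × (876 − 15.0) × 9.93 / [3370 × (1 + 0.0616 × 9.93)] = 2.08×10^6 / 5431 = 383.7 m³.

V ≈ 384 m³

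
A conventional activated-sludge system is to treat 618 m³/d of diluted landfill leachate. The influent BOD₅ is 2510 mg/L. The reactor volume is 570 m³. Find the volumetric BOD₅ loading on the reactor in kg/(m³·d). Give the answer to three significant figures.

Applied BOD₅ load per unit volume = Q·S₀/V = (618 × 2510/1000)/570.0 = 2.721 kg BOD₅·m⁻³·d⁻¹.

L_v ≈ 2.72 kg BOD₅/(m³·d)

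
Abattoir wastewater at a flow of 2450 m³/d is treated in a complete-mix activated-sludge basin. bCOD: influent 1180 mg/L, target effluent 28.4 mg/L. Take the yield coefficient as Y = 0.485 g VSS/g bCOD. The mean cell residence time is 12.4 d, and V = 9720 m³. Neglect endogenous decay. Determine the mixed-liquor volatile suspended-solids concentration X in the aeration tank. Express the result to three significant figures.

X ≈ 1750 mg/L

From V·X = Y·Q·(S₀ − S)·θ_c (decay neglected): X = 0.485 × 2450 × (1180 − 28.4) × 12.4 / 9720 = 1746 mg/L.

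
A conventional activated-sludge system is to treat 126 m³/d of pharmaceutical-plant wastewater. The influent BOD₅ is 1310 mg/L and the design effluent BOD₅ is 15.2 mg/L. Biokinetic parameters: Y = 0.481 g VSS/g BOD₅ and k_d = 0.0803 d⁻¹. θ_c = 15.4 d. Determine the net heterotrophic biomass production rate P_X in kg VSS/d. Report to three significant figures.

P_X ≈ 35.1 kg VSS/d

Observed yield with endogenous decay: Y_obs = Y / (1 + k_d·θ_c) = 0.481 / (1 + 0.0803 × 15.4) = 0.481 / 2.237 = 0.2151 g VSS/g BOD₅.
Q·(S₀ − S) = 126 × (1310 − 15.2) × 10⁻³ = 163.1 kg/d removed.
So the net sludge growth is P_X = 0.2151 × 163.1 = 35.09 kg VSS/d.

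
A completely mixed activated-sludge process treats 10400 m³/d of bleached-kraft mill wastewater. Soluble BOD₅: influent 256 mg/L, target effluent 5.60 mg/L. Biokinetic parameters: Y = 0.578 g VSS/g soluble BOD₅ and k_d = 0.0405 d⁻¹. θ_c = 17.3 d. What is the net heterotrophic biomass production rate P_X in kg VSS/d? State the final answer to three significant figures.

The observed yield is Y_obs = Y/(1 + k_d·θ_c) = 0.578 / (1 + 0.0405 × 17.3) = 0.578 / 1.701 = 0.3399 g VSS per g soluble BOD₅ removed.
Q·(S₀ − S) = 10400 × (256 − 5.60) × 10⁻³ = 2604 kg/d removed.
So the net sludge growth is P_X = 0.3399 × 2604 = 885.1 kg VSS/d.

P_X ≈ 885 kg VSS/d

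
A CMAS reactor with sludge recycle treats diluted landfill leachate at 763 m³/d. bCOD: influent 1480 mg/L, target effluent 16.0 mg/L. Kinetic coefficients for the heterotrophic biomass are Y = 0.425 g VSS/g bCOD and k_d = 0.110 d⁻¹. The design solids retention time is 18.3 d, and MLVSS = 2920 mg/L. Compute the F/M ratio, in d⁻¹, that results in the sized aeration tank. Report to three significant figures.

F/M ≈ 0.392 d⁻¹

Rearranging the biomass balance for a CMAS with decay, V = Y·Q·ΔS·θ_c / [X·(1+k_d θ_c)] = 0.425 × 763 × (1480 − 16.0) × 18.3 / [2920 × (1 + 0.110 × 18.3)] = 8.69×10^6 / 8798 = 987.5 m³.
F/M = applied load / biomass = Q·S₀/(V·X) = 763 × 1480 / (987.5 × 2920) = 0.3916 d⁻¹.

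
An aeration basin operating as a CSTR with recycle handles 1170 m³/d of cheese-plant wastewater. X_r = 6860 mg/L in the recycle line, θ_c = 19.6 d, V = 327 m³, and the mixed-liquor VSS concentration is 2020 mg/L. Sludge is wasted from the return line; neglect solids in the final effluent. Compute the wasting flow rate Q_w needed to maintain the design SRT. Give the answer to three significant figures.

θ_c = V·X/(Q_w·X_r) when wasting from the recycle, so Q_w = V·X/(θ_c·X_r) = 327.0 × 2020 / (19.6 × 6860) = 4.913 m³/d.

Q_w ≈ 4.91 m³/d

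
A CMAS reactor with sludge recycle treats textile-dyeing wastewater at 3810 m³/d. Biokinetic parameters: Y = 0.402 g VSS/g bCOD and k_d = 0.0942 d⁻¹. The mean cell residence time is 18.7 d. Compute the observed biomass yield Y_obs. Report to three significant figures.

Y_obs ≈ 0.146 g VSS/g bCOD

Correct the yield for decay: Y_obs = Y/(1 + k_d θ_c) = 0.402 / (1 + 0.0942 × 18.7) = 0.402 / 2.762 = 0.1456.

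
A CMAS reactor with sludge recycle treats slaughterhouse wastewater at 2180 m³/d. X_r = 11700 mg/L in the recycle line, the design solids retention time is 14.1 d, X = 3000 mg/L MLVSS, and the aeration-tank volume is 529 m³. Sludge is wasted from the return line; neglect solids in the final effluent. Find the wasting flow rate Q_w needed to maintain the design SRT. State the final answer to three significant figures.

Wasting from the return line (neglecting effluent solids): Q_w = V·X / (θ_c·X_r) = 529.0 × 3000 / (14.1 × 11700) = 9.620 m³/d.

Q_w ≈ 9.62 m³/d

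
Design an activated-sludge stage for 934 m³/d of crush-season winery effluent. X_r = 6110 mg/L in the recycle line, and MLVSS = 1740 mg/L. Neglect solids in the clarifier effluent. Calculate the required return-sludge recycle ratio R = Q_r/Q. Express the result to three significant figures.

Solids balance on the clarifier gives (1+R)X = R·X_r, so R = X/(X_r − X) = 1740 / (6110 − 1740) = 0.3982.

R ≈ 0.398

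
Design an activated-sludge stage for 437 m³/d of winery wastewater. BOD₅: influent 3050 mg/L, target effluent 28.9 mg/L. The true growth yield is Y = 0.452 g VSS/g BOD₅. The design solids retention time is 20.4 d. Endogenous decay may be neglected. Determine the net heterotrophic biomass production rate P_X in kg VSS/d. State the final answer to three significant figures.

With endogenous decay neglected, the observed yield equals the true yield: Y_obs = Y = 0.452 g VSS/g BOD₅.
Mass of BOD₅ removed per day: Q(S₀ − S) = 437 × 3021 g/m³ = 1320 kg/d.
Biomass produced: P_X = Y_obs·Q·ΔS = 0.4520 × 1320 ≈ 596.7 kg VSS/d.

P_X ≈ 597 kg VSS/d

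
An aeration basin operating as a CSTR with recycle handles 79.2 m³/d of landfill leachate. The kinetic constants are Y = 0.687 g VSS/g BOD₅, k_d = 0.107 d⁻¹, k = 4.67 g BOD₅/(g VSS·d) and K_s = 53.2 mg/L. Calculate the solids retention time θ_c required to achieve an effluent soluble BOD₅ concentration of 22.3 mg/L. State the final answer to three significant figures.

At the target effluent, Y k S/(K_s+S) = 0.687×4.67×22.3/75.50 = 0.9476 d⁻¹.
1/θ_c = 0.9476 − 0.107 = 0.8406 d⁻¹, so θ_c = 1.190 d.

θ_c ≈ 1.19 d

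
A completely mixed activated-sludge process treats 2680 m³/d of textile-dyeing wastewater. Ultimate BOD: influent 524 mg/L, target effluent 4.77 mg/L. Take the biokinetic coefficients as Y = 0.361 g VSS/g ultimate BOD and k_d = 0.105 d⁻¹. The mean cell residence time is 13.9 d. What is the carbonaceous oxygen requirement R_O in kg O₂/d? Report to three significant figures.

The observed yield is Y_obs = Y/(1 + k_d·θ_c) = 0.361 / (1 + 0.105 × 13.9) = 0.361 / 2.460 = 0.1468 g VSS per g ultimate BOD removed.
Q·(S₀ − S) = 2680 × (524 − 4.77) × 10⁻³ = 1392 kg/d removed.
Biomass synthesised: P_X = Y_obs × 1392 = 204.2 kg VSS/d.
R_O = Q·ΔS − 1.42 P_X = 1392 − 290.0 = 1102 kg O₂/d.

R_O ≈ 1100 kg O₂/d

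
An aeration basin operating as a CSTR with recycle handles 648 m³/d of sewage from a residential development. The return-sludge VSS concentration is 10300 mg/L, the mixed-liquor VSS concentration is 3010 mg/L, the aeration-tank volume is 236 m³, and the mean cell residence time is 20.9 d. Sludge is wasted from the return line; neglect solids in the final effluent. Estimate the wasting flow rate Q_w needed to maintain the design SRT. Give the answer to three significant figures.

Q_w = (V·X)/(θ_c X_r) = 236.0 × 3010 / (20.9 × 10300) = 3.300 m³/d.

Q_w ≈ 3.30 m³/d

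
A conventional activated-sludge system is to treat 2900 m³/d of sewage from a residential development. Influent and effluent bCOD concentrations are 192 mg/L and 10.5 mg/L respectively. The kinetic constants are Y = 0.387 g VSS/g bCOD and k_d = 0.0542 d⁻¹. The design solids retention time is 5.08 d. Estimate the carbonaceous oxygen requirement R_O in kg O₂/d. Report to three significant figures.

R_O ≈ 300 kg O₂/d

The observed yield is Y_obs = Y/(1 + k_d·θ_c) = 0.387 / (1 + 0.0542 × 5.08) = 0.387 / 1.275 = 0.3034 g VSS per g bCOD removed.
Substrate removed = Q·(S₀ − S) = 2900 m³/d × (192 − 10.5) g/m³ = 5.26×10^5 g/d = 526.4 kg/d.
Net sludge production P_X = 0.3034 × 526.4 = 159.7 kg VSS/d.
R_O = Q·ΔS − 1.42 P_X = 526.4 − 226.8 = 299.5 kg O₂/d.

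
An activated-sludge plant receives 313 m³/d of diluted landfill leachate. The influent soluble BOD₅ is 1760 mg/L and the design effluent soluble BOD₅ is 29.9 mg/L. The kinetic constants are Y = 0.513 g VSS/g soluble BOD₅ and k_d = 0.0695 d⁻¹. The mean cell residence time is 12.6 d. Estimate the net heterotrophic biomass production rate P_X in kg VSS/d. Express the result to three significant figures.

Correct the yield for decay: Y_obs = Y/(1 + k_d θ_c) = 0.513 / (1 + 0.0695 × 12.6) = 0.513 / 1.876 = 0.2735.
Q·(S₀ − S) = 313 × (1760 − 29.9) × 10⁻³ = 541.5 kg/d removed.
Net biomass production P_X = Y_obs × Q·(S₀ − S) = 0.2735 × 541.5 = 148.1 kg VSS/d.

P_X ≈ 148 kg VSS/d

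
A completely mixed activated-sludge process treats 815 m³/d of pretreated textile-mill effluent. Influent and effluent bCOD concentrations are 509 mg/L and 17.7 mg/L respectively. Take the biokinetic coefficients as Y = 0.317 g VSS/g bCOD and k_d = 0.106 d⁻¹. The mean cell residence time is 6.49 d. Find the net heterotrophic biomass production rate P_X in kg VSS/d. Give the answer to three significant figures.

P_X ≈ 75.2 kg VSS/d

The observed yield is Y_obs = Y/(1 + k_d·θ_c) = 0.317 / (1 + 0.106 × 6.49) = 0.317 / 1.688 = 0.1878 g VSS per g bCOD removed.
Substrate removed = Q·(S₀ − S) = 815 m³/d × (509 − 17.7) g/m³ = 4×10^5 g/d = 400.4 kg/d.
P_X = Y_obs · Q(S₀ − S) = 0.1878 × 400.4 = 75.20 kg VSS/d.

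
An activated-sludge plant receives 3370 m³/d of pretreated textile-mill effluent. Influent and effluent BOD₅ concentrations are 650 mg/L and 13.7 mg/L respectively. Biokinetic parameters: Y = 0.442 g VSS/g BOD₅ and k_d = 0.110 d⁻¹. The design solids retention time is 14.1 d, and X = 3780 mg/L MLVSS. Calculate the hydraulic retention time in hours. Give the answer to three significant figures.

τ ≈ 9.87 h

Rearranging the biomass balance for a CMAS with decay, V = Y·Q·ΔS·θ_c / [X·(1+k_d θ_c)] = 0.442 × 3370 × (650 − 13.7) × 14.1 / [3780 × (1 + 0.110 × 14.1)] = 1.34×10^7 / 9643 = 1386 m³.
HRT = V/Q = 1386 m³ / 3370 m³·d⁻¹ = 0.4112 d × 24 = 9.870 h.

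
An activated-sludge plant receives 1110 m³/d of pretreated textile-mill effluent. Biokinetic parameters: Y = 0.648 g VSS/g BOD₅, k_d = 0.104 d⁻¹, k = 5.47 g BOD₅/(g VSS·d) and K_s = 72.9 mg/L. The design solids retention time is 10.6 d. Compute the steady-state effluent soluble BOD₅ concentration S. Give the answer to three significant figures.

S ≈ 4.32 mg/L

Effluent substrate depends only on kinetics and SRT: S = K_s(1 + k_d θ_c) / [θ_c(Yk − k_d) − 1] = 72.9 × (1 + 0.104 × 10.6) / [10.6 × (0.648 × 5.47 − 0.104) − 1] = 153.3 / 35.47 = 4.321 mg/L.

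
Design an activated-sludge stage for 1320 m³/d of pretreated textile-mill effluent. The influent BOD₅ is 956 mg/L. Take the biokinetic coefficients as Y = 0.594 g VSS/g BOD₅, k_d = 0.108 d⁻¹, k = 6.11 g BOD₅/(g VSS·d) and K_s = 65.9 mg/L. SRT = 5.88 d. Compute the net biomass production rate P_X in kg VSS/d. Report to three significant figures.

P_X ≈ 456 kg VSS/d

For a completely mixed reactor with recycle the Lawrence–McCarty relation gives S = K_s·(1 + k_d·θ_c) / [θ_c·(Y·k − k_d) − 1] = 65.9 × (1 + 0.108 × 5.88) / [5.88 × (0.594 × 6.11 − 0.108) − 1] = 107.7 / 19.71 = 5.468 mg/L.
Y_obs = Y / (1 + k_d θ_c) = 0.594 / (1 + 0.108 × 5.88) = 0.594 / 1.635 = 0.3633.
Q·(S₀ − S) = 1320 × (956 − 5.47) × 10⁻³ = 1255 kg/d removed.
Biomass produced: P_X = Y_obs·Q·ΔS = 0.3633 × 1255 ≈ 455.8 kg VSS/d.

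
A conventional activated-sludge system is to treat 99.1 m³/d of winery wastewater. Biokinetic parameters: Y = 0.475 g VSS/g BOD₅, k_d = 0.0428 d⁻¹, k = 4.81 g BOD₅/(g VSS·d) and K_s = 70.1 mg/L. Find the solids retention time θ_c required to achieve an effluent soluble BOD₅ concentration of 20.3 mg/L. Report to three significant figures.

Specific growth rate at S = 20.3 mg/L: μ = YkS/(K_s+S) = 0.475·4.81·20.3/(70.1+20.3) = 0.5131 d⁻¹.
1/θ_c = 0.5131 − 0.0428 = 0.4703 d⁻¹, so θ_c = 2.126 d.

θ_c ≈ 2.13 d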